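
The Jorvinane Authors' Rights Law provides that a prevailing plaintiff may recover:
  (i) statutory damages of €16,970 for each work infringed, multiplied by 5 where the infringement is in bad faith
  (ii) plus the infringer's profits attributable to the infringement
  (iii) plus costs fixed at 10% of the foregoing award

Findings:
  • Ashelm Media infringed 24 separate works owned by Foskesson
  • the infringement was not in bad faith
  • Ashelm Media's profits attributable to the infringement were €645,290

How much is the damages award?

€1,157,827

Statutory damages: 24 × €16,970 = €407,280
Infringement not in bad faith: no ×5 enhancement.
Combined award: €407,280 + €645,290 = €1,052,570
Costs: 10% of €1,052,570 = €105,257
Award plus costs: €1,052,570 + €105,257 = €1,157,827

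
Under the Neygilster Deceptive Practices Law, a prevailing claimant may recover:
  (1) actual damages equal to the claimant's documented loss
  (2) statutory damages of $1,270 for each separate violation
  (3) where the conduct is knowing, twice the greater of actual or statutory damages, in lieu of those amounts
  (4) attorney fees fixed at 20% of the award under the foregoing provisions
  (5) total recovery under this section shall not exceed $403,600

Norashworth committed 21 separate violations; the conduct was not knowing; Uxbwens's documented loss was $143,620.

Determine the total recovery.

Statutory damages: 21 × $1,270 = $26,670
Conduct not knowing: the in-lieu enhancement does not apply.
Actual plus statutory damages: $143,620 + $26,670 = $170,290
Attorney fees: 20% of $170,290 = $34,058
Total before cap: $170,290 + $34,058 = $204,348
Cap at $403,600: $204,348 is within the cap, no reduction.

$204,348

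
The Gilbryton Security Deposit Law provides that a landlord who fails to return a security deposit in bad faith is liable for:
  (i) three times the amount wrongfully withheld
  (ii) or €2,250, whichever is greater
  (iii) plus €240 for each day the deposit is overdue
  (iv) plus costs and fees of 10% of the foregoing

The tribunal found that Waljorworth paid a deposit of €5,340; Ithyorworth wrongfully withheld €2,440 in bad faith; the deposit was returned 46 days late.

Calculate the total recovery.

€20,196

Trebled: 3 × €2,440 = €7,320
Minimum €2,250: €7,320 meets the minimum, no increase.
Late-return penalty: 46 × €240 = €11,040
Damages plus late penalty: €7,320 + €11,040 = €18,360
Costs and fees: 10% of €18,360 = €1,836
Total recovery: €18,360 + €1,836 = €20,196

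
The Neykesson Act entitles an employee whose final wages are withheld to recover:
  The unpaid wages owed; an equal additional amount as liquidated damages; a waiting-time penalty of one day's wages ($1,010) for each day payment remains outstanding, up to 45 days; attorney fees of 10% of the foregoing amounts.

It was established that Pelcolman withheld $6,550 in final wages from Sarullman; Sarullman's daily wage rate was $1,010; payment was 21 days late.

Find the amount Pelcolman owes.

$37,741

Liquidated damages (equal amount): $6,550
Penalty days: min(21, 45) = 21
Waiting-time penalty: 21 × $1,010 = $21,210
Subtotal: $6,550 + $6,550 + $21,210 = $34,310
Attorney fees: 10% of $34,310 = $3,431
Total award: $34,310 + $3,431 = $37,741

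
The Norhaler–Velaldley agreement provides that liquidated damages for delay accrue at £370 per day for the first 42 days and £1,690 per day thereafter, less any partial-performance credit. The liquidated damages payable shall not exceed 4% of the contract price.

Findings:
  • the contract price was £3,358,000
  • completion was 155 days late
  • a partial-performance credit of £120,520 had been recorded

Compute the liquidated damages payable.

Liquidated damages: £85,990

First 42 days: 42 × £370 = £15,540
Remaining days: (155 − 42) × £1,690 = £190,970
Accrued per-day damages: £15,540 + £190,970 = £206,510
Less partial-performance credit: £206,510 − £120,520 = £85,990
Cap: 4% of £3,358,000 = £134,320
Cap at £134,320: £85,990 is within the cap, no reduction.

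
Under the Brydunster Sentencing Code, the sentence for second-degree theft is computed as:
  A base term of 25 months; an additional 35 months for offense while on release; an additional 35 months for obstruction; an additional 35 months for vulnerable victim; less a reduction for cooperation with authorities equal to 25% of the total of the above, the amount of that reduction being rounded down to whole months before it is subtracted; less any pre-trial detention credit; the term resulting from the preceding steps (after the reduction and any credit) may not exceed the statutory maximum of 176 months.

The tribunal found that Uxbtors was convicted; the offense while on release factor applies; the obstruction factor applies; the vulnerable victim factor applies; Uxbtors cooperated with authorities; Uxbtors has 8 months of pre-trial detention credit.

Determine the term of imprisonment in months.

90 months

Offense while on release enhancement: +35 months
Obstruction enhancement: +35 months
Vulnerable victim enhancement: +35 months
Adjusted term: 25 months + 35 months + 35 months + 35 months = 130 months
Cooperation with authorities reduction: 25% of 130 months = 32 months (rounded down)
After reduction: 130 − 32 = 98 months
Less pre-trial detention credit: 98 months − 8 months = 90 months
Cap at 176 months: 90 months is within the cap, no reduction.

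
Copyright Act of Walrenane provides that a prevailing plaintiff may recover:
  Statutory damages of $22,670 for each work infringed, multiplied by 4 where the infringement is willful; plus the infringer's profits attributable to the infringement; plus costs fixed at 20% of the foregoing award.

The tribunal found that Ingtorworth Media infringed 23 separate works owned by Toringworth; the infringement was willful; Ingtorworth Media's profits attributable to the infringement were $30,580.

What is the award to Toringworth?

Statutory damages: 23 × $22,670 = $521,410
Multiplied by 4: 4 × $521,410 = $2,085,640
Combined award: $2,085,640 + $30,580 = $2,116,220
Costs: 20% of $2,116,220 = $423,244
Award plus costs: $2,116,220 + $423,244 = $2,539,464

$2,539,464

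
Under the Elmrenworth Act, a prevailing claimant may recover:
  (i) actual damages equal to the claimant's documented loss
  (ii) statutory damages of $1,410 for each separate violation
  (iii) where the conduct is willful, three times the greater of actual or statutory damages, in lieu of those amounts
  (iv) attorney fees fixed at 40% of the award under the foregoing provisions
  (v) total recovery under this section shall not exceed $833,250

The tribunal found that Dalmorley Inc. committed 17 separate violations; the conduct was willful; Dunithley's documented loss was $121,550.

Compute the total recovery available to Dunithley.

Statutory damages: 17 × $1,410 = $23,970
Greater of actual damages ($121,550) or statutory damages ($23,970): $121,550
Trebled: 3 × $121,550 = $364,650
Attorney fees: 40% of $364,650 = $145,860
Total before cap: $364,650 + $145,860 = $510,510
Cap at $833,250: $510,510 is within the cap, no reduction.

$510,510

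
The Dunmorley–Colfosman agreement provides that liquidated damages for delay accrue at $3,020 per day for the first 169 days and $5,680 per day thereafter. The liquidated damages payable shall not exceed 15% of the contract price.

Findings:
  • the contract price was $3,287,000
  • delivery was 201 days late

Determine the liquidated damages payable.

First 169 days: 169 × $3,020 = $510,380
Remaining days: (201 − 169) × $5,680 = $181,760
Accrued per-day damages: $510,380 + $181,760 = $692,140
Cap: 15% of $3,287,000 = $493,050
Cap at $493,050: $692,140 exceeds the cap → $493,050

$493,050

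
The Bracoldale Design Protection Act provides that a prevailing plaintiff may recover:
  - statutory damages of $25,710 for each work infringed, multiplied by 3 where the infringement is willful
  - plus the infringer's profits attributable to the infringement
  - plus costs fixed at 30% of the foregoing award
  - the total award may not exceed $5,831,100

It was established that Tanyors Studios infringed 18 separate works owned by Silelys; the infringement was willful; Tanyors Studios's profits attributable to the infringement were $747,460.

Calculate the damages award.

$2,776,540

Statutory damages: 18 × $25,710 = $462,780
Trebled: 3 × $462,780 = $1,388,340
Combined award: $1,388,340 + $747,460 = $2,135,800
Costs: 30% of $2,135,800 = $640,740
Award plus costs: $2,135,800 + $640,740 = $2,776,540
Cap at $5,831,100: $2,776,540 is within the cap, no reduction.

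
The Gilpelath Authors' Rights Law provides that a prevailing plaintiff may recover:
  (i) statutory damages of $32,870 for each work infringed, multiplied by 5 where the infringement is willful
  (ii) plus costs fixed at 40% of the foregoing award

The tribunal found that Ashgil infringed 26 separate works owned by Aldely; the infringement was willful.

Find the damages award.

Statutory damages: 26 × $32,870 = $854,620
Multiplied by 5: 5 × $854,620 = $4,273,100
Costs: 40% of $4,273,100 = $1,709,240
Award plus costs: $4,273,100 + $1,709,240 = $5,982,340

$5,982,340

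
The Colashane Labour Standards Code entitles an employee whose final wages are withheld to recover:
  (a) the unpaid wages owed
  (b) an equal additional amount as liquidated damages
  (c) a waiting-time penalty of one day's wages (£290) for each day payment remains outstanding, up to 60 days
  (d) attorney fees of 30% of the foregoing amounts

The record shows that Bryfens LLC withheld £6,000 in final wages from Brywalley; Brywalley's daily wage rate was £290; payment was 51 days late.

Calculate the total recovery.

Liquidated damages (equal amount): £6,000
Penalty days: min(51, 60) = 51
Waiting-time penalty: 51 × £290 = £14,790
Subtotal: £6,000 + £6,000 + £14,790 = £26,790
Attorney fees: 30% of £26,790 = £8,037
Total award: £26,790 + £8,037 = £34,827

£34,827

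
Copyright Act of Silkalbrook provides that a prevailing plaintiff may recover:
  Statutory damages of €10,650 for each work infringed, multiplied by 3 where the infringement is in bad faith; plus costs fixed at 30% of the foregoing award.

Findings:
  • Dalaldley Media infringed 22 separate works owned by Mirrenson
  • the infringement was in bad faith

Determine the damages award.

Statutory damages: 22 × €10,650 = €234,300
Trebled: 3 × €234,300 = €702,900
Costs: 30% of €702,900 = €210,870
Award plus costs: €702,900 + €210,870 = €913,770

€913,770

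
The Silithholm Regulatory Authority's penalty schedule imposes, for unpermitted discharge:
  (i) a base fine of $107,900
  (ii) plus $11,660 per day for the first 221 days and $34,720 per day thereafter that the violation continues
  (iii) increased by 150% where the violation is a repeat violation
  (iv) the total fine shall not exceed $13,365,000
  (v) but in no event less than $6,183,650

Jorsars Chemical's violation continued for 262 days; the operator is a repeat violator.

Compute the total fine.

$10,270,700

First 221 days: 221 × $11,660 = $2,576,860
Remaining days: (262 − 221) × $34,720 = $1,423,520
Per-day component: $2,576,860 + $1,423,520 = $4,000,380
Base plus per-day: $107,900 + $4,000,380 = $4,108,280
Enhancement: 150% of $4,108,280 = $6,162,420
Enhanced fine: $4,108,280 + $6,162,420 = $10,270,700
Cap at $13,365,000: $10,270,700 is within the cap, no reduction.
Minimum $6,183,650: $10,270,700 meets the minimum, no increase.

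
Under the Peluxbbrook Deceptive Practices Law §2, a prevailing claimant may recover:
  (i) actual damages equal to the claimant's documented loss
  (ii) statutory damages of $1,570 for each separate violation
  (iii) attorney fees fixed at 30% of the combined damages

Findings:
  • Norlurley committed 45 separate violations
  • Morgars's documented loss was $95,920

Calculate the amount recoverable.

Statutory damages: 45 × $1,570 = $70,650
Combined damages: $95,920 + $70,650 = $166,570
Attorney fees: 30% of $166,570 = $49,971
Total recovery: $166,570 + $49,971 = $216,541

$216,541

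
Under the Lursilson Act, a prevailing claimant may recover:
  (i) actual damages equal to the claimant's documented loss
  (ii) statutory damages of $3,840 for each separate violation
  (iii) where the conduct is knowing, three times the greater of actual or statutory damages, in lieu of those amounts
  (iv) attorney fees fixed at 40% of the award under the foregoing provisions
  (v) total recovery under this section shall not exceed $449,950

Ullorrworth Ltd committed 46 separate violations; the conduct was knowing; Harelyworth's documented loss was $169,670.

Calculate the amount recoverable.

Statutory damages: 46 × $3,840 = $176,640
Greater of actual damages ($169,670) or statutory damages ($176,640): $176,640
Trebled: 3 × $176,640 = $529,920
Attorney fees: 40% of $529,920 = $211,968
Total before cap: $529,920 + $211,968 = $741,888
Cap at $449,950: $741,888 exceeds the cap → $449,950

$449,950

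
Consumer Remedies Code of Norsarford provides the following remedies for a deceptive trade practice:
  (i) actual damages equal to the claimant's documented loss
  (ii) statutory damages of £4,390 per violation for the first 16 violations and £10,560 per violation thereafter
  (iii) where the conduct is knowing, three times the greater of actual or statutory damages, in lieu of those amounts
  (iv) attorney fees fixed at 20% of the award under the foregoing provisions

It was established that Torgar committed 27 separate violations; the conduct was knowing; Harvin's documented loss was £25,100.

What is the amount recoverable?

First 16 violations: 16 × £4,390 = £70,240
Remaining violations: (27 − 16) × £10,560 = £116,160
Statutory damages: £70,240 + £116,160 = £186,400
Greater of actual damages (£25,100) or statutory damages (£186,400): £186,400
Trebled: 3 × £186,400 = £559,200
Attorney fees: 20% of £559,200 = £111,840
Total recovery: £559,200 + £111,840 = £671,040

£671,040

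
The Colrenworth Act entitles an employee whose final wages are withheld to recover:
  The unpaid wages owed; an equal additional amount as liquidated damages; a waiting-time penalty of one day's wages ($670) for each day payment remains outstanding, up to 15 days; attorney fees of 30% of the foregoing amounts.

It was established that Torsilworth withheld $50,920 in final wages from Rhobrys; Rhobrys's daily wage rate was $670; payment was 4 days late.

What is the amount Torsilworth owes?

$135,876

Liquidated damages (equal amount): $50,920
Penalty days: min(4, 15) = 4
Waiting-time penalty: 4 × $670 = $2,680
Subtotal: $50,920 + $50,920 + $2,680 = $104,520
Attorney fees: 30% of $104,520 = $31,356
Total award: $104,520 + $31,356 = $135,876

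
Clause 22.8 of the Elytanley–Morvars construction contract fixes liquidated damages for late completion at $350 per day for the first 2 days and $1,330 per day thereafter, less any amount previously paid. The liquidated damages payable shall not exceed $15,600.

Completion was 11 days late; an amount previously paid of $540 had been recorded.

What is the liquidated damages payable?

First 2 days: 2 × $350 = $700
Remaining days: (11 − 2) × $1,330 = $11,970
Accrued per-day damages: $700 + $11,970 = $12,670
Less amount previously paid: $12,670 − $540 = $12,130
Cap at $15,600: $12,130 is within the cap, no reduction.

$12,130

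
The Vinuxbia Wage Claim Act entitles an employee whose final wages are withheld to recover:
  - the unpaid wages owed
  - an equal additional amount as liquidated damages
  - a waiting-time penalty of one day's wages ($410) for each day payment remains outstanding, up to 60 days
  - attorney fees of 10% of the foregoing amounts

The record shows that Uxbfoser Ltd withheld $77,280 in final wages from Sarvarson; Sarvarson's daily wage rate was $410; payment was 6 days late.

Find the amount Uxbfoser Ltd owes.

Liquidated damages (equal amount): $77,280
Penalty days: min(6, 60) = 6
Waiting-time penalty: 6 × $410 = $2,460
Subtotal: $77,280 + $77,280 + $2,460 = $157,020
Attorney fees: 10% of $157,020 = $15,702
Total award: $157,020 + $15,702 = $172,722

$172,722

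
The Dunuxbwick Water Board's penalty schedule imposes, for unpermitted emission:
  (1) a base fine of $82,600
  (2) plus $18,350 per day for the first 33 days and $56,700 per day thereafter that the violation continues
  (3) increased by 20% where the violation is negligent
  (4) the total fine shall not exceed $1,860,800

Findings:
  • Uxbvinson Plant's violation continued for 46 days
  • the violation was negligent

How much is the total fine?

First 33 days: 33 × $18,350 = $605,550
Remaining days: (46 − 33) × $56,700 = $737,100
Per-day component: $605,550 + $737,100 = $1,342,650
Base plus per-day: $82,600 + $1,342,650 = $1,425,250
Enhancement: 20% of $1,425,250 = $285,050
Enhanced fine: $1,425,250 + $285,050 = $1,710,300
Cap at $1,860,800: $1,710,300 is within the cap, no reduction.

Civil penalty: $1,710,300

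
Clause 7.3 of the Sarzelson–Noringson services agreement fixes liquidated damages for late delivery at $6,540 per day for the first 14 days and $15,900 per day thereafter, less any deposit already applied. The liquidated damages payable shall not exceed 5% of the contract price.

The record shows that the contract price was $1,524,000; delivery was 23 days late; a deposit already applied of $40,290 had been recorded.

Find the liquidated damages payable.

First 14 days: 14 × $6,540 = $91,560
Remaining days: (23 − 14) × $15,900 = $143,100
Accrued per-day damages: $91,560 + $143,100 = $234,660
Less deposit already applied: $234,660 − $40,290 = $194,370
Cap: 5% of $1,524,000 = $76,200
Cap at $76,200: $194,370 exceeds the cap → $76,200

$76,200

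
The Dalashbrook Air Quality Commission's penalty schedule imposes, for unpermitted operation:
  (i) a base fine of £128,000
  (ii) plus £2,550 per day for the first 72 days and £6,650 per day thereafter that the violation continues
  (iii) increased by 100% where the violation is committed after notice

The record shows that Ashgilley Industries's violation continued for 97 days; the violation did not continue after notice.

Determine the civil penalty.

£477,850

First 72 days: 72 × £2,550 = £183,600
Remaining days: (97 − 72) × £6,650 = £166,250
Per-day component: £183,600 + £166,250 = £349,850
Base plus per-day: £128,000 + £349,850 = £477,850
The violation did not continue after notice: no 100% increase.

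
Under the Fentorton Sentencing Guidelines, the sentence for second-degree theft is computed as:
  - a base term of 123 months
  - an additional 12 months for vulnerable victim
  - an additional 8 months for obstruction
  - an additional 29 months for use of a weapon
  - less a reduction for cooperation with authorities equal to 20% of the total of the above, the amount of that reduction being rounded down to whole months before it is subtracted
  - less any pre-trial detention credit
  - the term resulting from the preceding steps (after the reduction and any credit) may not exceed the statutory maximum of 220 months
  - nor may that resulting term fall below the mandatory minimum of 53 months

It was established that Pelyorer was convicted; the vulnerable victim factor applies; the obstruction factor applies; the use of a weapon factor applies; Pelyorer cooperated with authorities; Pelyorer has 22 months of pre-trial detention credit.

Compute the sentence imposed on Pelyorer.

Vulnerable victim enhancement: +12 months
Obstruction enhancement: +8 months
Use of a weapon enhancement: +29 months
Adjusted term: 123 months + 12 months + 8 months + 29 months = 172 months
Cooperation with authorities reduction: 20% of 172 months = 34 months (rounded down)
After reduction: 172 − 34 = 138 months
Less pre-trial detention credit: 138 months − 22 months = 116 months
Cap at 220 months: 116 months is within the cap, no reduction.
Minimum 53 months: 116 months meets the minimum, no increase.

116 months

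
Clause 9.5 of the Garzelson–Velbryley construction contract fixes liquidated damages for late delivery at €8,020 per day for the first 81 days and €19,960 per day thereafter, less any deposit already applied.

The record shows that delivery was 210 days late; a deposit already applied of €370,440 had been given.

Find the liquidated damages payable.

€2,854,020

First 81 days: 81 × €8,020 = €649,620
Remaining days: (210 − 81) × €19,960 = €2,574,840
Accrued per-day damages: €649,620 + €2,574,840 = €3,224,460
Less deposit already applied: €3,224,460 − €370,440 = €2,854,020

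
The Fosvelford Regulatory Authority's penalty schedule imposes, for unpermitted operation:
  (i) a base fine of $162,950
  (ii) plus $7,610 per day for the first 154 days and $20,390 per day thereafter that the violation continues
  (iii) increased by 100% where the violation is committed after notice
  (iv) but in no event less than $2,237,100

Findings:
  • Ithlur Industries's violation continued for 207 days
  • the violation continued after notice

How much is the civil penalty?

Civil penalty: $4,831,120

First 154 days: 154 × $7,610 = $1,171,940
Remaining days: (207 − 154) × $20,390 = $1,080,670
Per-day component: $1,171,940 + $1,080,670 = $2,252,610
Base plus per-day: $162,950 + $2,252,610 = $2,415,560
Enhancement: 100% of $2,415,560 = $2,415,560
Enhanced fine: $2,415,560 + $2,415,560 = $4,831,120
Minimum $2,237,100: $4,831,120 meets the minimum, no increase.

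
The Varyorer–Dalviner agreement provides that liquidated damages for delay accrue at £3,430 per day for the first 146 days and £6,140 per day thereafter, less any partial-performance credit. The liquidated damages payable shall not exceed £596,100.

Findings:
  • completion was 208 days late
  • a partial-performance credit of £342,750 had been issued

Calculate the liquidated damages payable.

First 146 days: 146 × £3,430 = £500,780
Remaining days: (208 − 146) × £6,140 = £380,680
Accrued per-day damages: £500,780 + £380,680 = £881,460
Less partial-performance credit: £881,460 − £342,750 = £538,710
Cap at £596,100: £538,710 is within the cap, no reduction.

£538,710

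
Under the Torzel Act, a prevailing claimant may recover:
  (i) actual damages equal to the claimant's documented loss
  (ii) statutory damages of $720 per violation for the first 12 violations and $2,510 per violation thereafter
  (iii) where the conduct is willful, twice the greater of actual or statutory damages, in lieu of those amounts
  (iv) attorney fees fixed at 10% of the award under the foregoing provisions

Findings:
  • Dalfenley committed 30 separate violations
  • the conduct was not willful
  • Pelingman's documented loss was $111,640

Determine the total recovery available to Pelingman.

$182,006

First 12 violations: 12 × $720 = $8,640
Remaining violations: (30 − 12) × $2,510 = $45,180
Statutory damages: $8,640 + $45,180 = $53,820
Conduct not willful: the in-lieu enhancement does not apply.
Actual plus statutory damages: $111,640 + $53,820 = $165,460
Attorney fees: 10% of $165,460 = $16,546
Total recovery: $165,460 + $16,546 = $182,006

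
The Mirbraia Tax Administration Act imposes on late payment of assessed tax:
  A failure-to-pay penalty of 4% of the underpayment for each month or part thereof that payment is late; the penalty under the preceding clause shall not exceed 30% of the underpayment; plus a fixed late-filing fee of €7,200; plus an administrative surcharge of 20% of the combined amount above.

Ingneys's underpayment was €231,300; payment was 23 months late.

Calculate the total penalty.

Penalty: €91,908

Accrued rate: 4% × 23 = 92%, capped at 30% → 30%
Failure-to-pay penalty: 30% of €231,300 = €69,390
Penalty before surcharge: €69,390 + €7,200 = €76,590
Administrative surcharge: 20% of €76,590 = €15,318
Total penalty: €76,590 + €15,318 = €91,908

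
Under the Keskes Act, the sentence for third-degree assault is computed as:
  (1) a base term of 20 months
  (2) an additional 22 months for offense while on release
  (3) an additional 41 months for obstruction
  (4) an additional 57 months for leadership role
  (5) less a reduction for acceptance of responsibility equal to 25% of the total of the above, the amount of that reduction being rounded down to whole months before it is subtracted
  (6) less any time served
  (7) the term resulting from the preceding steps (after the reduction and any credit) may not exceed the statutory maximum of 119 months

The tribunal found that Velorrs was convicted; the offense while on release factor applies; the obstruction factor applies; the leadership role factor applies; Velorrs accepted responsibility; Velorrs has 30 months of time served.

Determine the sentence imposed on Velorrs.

75 months

Offense while on release enhancement: +22 months
Obstruction enhancement: +41 months
Leadership role enhancement: +57 months
Adjusted term: 20 months + 22 months + 41 months + 57 months = 140 months
Acceptance of responsibility reduction: 25% of 140 months = 35 months (rounded down)
After reduction: 140 − 35 = 105 months
Less time served: 105 months − 30 months = 75 months
Cap at 119 months: 75 months is within the cap, no reduction.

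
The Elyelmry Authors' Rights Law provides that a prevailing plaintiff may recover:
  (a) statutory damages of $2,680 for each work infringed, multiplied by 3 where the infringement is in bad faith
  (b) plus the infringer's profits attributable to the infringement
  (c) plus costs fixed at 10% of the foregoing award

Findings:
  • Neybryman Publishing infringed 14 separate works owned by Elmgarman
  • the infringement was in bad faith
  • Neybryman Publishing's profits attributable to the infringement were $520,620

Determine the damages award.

Statutory damages: 14 × $2,680 = $37,520
Trebled: 3 × $37,520 = $112,560
Combined award: $112,560 + $520,620 = $633,180
Costs: 10% of $633,180 = $63,318
Award plus costs: $633,180 + $63,318 = $696,498

$696,498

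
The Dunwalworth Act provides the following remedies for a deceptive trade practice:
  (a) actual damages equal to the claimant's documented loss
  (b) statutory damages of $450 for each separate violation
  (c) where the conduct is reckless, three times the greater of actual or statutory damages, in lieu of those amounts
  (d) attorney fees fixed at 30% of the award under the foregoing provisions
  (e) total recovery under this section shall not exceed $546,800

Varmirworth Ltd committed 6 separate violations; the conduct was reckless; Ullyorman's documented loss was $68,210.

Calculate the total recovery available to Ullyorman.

Statutory damages: 6 × $450 = $2,700
Greater of actual damages ($68,210) or statutory damages ($2,700): $68,210
Trebled: 3 × $68,210 = $204,630
Attorney fees: 30% of $204,630 = $61,389
Total before cap: $204,630 + $61,389 = $266,019
Cap at $546,800: $266,019 is within the cap, no reduction.

$266,019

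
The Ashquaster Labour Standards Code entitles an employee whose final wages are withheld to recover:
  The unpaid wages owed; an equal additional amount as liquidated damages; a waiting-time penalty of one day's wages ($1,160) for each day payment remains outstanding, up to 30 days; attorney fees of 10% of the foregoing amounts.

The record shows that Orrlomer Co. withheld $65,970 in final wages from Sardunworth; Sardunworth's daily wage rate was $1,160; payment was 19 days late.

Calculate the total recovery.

$169,378

Liquidated damages (equal amount): $65,970
Penalty days: min(19, 30) = 19
Waiting-time penalty: 19 × $1,160 = $22,040
Subtotal: $65,970 + $65,970 + $22,040 = $153,980
Attorney fees: 10% of $153,980 = $15,398
Total award: $153,980 + $15,398 = $169,378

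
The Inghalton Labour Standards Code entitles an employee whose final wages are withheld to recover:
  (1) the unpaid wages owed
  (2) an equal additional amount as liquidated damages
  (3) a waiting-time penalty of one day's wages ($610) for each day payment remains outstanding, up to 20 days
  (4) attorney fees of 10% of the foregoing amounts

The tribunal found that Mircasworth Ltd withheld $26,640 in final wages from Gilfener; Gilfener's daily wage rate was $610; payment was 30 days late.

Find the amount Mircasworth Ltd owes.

Liquidated damages (equal amount): $26,640
Penalty days: min(30, 20) = 20
Waiting-time penalty: 20 × $610 = $12,200
Subtotal: $26,640 + $26,640 + $12,200 = $65,480
Attorney fees: 10% of $65,480 = $6,548
Total award: $65,480 + $6,548 = $72,028

Total award: $72,028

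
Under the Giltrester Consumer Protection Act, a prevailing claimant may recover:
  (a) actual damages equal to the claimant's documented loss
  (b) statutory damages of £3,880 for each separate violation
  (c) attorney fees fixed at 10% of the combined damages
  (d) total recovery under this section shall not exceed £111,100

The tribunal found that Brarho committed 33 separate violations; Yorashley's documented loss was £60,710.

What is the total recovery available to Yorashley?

Statutory damages: 33 × £3,880 = £128,040
Combined damages: £60,710 + £128,040 = £188,750
Attorney fees: 10% of £188,750 = £18,875
Total before cap: £188,750 + £18,875 = £207,625
Cap at £111,100: £207,625 exceeds the cap → £111,100

£111,100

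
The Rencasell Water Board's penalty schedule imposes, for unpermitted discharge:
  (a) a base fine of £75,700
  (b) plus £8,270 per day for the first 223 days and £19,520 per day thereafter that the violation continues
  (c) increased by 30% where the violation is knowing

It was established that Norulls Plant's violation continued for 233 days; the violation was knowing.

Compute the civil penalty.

£2,749,643

First 223 days: 223 × £8,270 = £1,844,210
Remaining days: (233 − 223) × £19,520 = £195,200
Per-day component: £1,844,210 + £195,200 = £2,039,410
Base plus per-day: £75,700 + £2,039,410 = £2,115,110
Enhancement: 30% of £2,115,110 = £634,533
Enhanced fine: £2,115,110 + £634,533 = £2,749,643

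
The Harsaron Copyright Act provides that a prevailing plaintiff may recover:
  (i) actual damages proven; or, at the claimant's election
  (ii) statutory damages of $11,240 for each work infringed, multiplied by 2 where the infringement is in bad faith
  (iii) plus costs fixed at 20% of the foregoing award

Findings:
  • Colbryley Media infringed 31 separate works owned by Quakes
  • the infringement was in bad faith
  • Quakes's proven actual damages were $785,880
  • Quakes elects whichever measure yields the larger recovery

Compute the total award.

Statutory damages: 31 × $11,240 = $348,440
Doubled: 2 × $348,440 = $696,880
Greater of actual damages ($785,880) or enhanced statutory damages ($696,880): $785,880
Costs: 20% of $785,880 = $157,176
Award plus costs: $785,880 + $157,176 = $943,056

$943,056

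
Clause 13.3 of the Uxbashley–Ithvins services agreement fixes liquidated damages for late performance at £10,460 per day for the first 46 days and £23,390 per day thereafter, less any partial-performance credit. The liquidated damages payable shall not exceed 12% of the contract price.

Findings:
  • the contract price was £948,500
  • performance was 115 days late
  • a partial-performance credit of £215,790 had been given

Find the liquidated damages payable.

£113,820

First 46 days: 46 × £10,460 = £481,160
Remaining days: (115 − 46) × £23,390 = £1,613,910
Accrued per-day damages: £481,160 + £1,613,910 = £2,095,070
Less partial-performance credit: £2,095,070 − £215,790 = £1,879,280
Cap: 12% of £948,500 = £113,820
Cap at £113,820: £1,879,280 exceeds the cap → £113,820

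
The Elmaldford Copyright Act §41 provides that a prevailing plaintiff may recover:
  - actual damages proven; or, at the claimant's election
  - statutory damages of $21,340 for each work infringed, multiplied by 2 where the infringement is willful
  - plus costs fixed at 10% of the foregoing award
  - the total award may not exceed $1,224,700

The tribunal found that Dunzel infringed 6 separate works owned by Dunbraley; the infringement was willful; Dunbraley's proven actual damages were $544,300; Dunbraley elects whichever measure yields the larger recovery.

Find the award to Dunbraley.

Award: $598,730

Statutory damages: 6 × $21,340 = $128,040
Doubled: 2 × $128,040 = $256,080
Greater of actual damages ($544,300) or enhanced statutory damages ($256,080): $544,300
Costs: 10% of $544,300 = $54,430
Award plus costs: $544,300 + $54,430 = $598,730
Cap at $1,224,700: $598,730 is within the cap, no reduction.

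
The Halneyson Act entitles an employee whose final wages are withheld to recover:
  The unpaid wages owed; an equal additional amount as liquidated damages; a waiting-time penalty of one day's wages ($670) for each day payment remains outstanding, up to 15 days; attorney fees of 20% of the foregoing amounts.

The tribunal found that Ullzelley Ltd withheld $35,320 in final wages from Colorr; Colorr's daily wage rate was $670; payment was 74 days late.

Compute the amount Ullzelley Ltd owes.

$96,828

Liquidated damages (equal amount): $35,320
Penalty days: min(74, 15) = 15
Waiting-time penalty: 15 × $670 = $10,050
Subtotal: $35,320 + $35,320 + $10,050 = $80,690
Attorney fees: 20% of $80,690 = $16,138
Total award: $80,690 + $16,138 = $96,828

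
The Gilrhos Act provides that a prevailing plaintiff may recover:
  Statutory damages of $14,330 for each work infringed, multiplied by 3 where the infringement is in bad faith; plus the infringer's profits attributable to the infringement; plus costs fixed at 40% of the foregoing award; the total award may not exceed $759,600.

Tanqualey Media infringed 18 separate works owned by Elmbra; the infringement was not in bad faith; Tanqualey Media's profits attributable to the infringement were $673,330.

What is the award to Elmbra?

Statutory damages: 18 × $14,330 = $257,940
Infringement not in bad faith: no ×3 enhancement.
Combined award: $257,940 + $673,330 = $931,270
Costs: 40% of $931,270 = $372,508
Award plus costs: $931,270 + $372,508 = $1,303,778
Cap at $759,600: $1,303,778 exceeds the cap → $759,600

$759,600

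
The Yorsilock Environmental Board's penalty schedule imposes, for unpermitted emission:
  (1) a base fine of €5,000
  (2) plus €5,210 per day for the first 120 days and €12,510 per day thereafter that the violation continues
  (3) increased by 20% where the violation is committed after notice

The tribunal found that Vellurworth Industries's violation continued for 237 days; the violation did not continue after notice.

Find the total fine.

First 120 days: 120 × €5,210 = €625,200
Remaining days: (237 − 120) × €12,510 = €1,463,670
Per-day component: €625,200 + €1,463,670 = €2,088,870
Base plus per-day: €5,000 + €2,088,870 = €2,093,870
The violation did not continue after notice: no 20% increase.

€2,093,870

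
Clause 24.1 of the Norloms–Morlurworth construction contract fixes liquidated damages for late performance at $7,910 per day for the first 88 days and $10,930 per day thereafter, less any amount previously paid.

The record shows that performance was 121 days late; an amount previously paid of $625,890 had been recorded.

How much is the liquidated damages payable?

First 88 days: 88 × $7,910 = $696,080
Remaining days: (121 − 88) × $10,930 = $360,690
Accrued per-day damages: $696,080 + $360,690 = $1,056,770
Less amount previously paid: $1,056,770 − $625,890 = $430,880

$430,880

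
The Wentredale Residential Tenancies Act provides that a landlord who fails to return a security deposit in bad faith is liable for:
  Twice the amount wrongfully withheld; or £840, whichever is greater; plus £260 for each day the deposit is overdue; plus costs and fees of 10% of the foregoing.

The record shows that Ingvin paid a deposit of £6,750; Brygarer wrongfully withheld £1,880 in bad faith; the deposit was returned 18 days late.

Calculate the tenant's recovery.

Doubled: 2 × £1,880 = £3,760
Minimum £840: £3,760 meets the minimum, no increase.
Late-return penalty: 18 × £260 = £4,680
Damages plus late penalty: £3,760 + £4,680 = £8,440
Costs and fees: 10% of £8,440 = £844
Total recovery: £8,440 + £844 = £9,284

£9,284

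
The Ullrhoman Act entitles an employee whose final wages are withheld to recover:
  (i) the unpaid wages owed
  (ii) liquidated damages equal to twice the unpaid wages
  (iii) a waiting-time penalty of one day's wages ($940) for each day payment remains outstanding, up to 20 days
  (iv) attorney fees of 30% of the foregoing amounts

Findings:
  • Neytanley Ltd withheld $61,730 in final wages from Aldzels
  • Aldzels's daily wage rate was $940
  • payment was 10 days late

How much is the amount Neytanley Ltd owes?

Doubled: 2 × $61,730 = $123,460
Penalty days: min(10, 20) = 10
Waiting-time penalty: 10 × $940 = $9,400
Subtotal: $61,730 + $123,460 + $9,400 = $194,590
Attorney fees: 30% of $194,590 = $58,377
Total award: $194,590 + $58,377 = $252,967

Total award: $252,967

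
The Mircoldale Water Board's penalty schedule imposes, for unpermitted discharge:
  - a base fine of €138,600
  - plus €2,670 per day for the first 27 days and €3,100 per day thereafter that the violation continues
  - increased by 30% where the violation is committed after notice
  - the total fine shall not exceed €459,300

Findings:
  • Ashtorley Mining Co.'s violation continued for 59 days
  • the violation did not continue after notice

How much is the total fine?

Civil penalty: €309,890

First 27 days: 27 × €2,670 = €72,090
Remaining days: (59 − 27) × €3,100 = €99,200
Per-day component: €72,090 + €99,200 = €171,290
Base plus per-day: €138,600 + €171,290 = €309,890
The violation did not continue after notice: no 30% increase.
Cap at €459,300: €309,890 is within the cap, no reduction.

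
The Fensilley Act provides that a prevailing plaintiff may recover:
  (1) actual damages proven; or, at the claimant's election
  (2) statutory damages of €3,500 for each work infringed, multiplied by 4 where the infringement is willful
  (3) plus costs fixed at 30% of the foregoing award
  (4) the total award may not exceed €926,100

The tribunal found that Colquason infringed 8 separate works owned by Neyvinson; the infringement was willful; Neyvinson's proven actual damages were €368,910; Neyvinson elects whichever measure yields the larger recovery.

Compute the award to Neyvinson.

Statutory damages: 8 × €3,500 = €28,000
Multiplied by 4: 4 × €28,000 = €112,000
Greater of actual damages (€368,910) or enhanced statutory damages (€112,000): €368,910
Costs: 30% of €368,910 = €110,673
Award plus costs: €368,910 + €110,673 = €479,583
Cap at €926,100: €479,583 is within the cap, no reduction.

€479,583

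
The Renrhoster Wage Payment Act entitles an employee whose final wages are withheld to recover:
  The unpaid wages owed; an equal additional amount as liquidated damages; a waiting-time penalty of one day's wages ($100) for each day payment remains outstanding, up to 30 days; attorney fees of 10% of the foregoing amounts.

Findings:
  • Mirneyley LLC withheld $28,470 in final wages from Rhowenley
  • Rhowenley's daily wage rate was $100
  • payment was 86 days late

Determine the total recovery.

$65,934

Liquidated damages (equal amount): $28,470
Penalty days: min(86, 30) = 30
Waiting-time penalty: 30 × $100 = $3,000
Subtotal: $28,470 + $28,470 + $3,000 = $59,940
Attorney fees: 10% of $59,940 = $5,994
Total award: $59,940 + $5,994 = $65,934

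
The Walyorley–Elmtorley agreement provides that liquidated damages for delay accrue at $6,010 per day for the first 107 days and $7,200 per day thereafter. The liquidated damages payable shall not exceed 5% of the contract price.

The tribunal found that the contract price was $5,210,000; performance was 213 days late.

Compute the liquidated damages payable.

$260,500

First 107 days: 107 × $6,010 = $643,070
Remaining days: (213 − 107) × $7,200 = $763,200
Accrued per-day damages: $643,070 + $763,200 = $1,406,270
Cap: 5% of $5,210,000 = $260,500
Cap at $260,500: $1,406,270 exceeds the cap → $260,500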